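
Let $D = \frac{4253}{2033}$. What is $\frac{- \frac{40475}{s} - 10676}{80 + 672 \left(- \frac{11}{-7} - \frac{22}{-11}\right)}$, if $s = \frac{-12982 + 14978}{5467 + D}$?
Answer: $- \frac{61668715521}{1257939080} \approx -49.024$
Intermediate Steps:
$D = \frac{4253}{2033}$ ($D = 4253 \cdot \frac{1}{2033} = \frac{4253}{2033} \approx 2.092$)
$s = \frac{1014467}{2779666}$ ($s = \frac{-12982 + 14978}{5467 + \frac{4253}{2033}} = \frac{1996}{\frac{11118664}{2033}} = 1996 \cdot \frac{2033}{11118664} = \frac{1014467}{2779666} \approx 0.36496$)
$\frac{- \frac{40475}{s} - 10676}{80 + 672 \left(- \frac{11}{-7} - \frac{22}{-11}\right)} = \frac{- \frac{40475}{\frac{1014467}{2779666}} - 10676}{80 + 672 \left(- \frac{11}{-7} - \frac{22}{-11}\right)} = \frac{\left(-40475\right) \frac{2779666}{1014467} - 10676}{80 + 672 \left(\left(-11\right) \left(- \frac{1}{7}\right) - -2\right)} = \frac{- \frac{112506981350}{1014467} - 10676}{80 + 672 \left(\frac{11}{7} + 2\right)} = - \frac{123337431042}{1014467 \left(80 + 672 \cdot \frac{25}{7}\right)} = - \frac{123337431042}{1014467 \left(80 + 2400\right)} = - \frac{123337431042}{1014467 \cdot 2480} = \left(- \frac{123337431042}{1014467}\right) \frac{1}{2480} = - \frac{61668715521}{1257939080}$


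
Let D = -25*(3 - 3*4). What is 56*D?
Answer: 12600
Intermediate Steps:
D = 225 (D = -25*(3 - 12) = -25*(-9) = 225)
56*D = 56*225 = 12600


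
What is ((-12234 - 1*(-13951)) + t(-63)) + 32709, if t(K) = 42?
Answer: 34468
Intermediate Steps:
((-12234 - 1*(-13951)) + t(-63)) + 32709 = ((-12234 - 1*(-13951)) + 42) + 32709 = ((-12234 + 13951) + 42) + 32709 = (1717 + 42) + 32709 = 1759 + 32709 = 34468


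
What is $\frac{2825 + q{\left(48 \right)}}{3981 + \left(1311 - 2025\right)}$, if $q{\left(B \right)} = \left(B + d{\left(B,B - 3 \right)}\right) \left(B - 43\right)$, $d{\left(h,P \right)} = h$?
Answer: $\frac{3305}{3267} \approx 1.0116$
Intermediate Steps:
$q{\left(B \right)} = 2 B \left(-43 + B\right)$ ($q{\left(B \right)} = \left(B + B\right) \left(B - 43\right) = 2 B \left(-43 + B\right)$)
$\frac{2825 + q{\left(48 \right)}}{3981 + \left(1311 - 2025\right)} = \frac{2825 + 2 \cdot 48 \left(-43 + 48\right)}{3981 + \left(1311 - 2025\right)} = \frac{2825 + 2 \cdot 48 \cdot 5}{3981 + \left(1311 - 2025\right)} = \frac{2825 + 480}{3981 - 714} = \frac{3305}{3267}$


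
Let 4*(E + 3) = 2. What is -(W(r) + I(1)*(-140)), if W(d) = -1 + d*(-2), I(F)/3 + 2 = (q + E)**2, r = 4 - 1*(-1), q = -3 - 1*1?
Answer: 16916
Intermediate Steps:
E = -5/2 (E = -3 + (1/4)*2 = -3 + 1/2 = -5/2 ≈ -2.5000)
q = -4 (q = -3 - 1 = -4)
r = 5 (r = 4 + 1 = 5)
I(F) = 483/4 (I(F) = -6 + 3*(-4 - 5/2)**2 = -6 + 3*(-13/2)**2 = -6 + 3*(169/4) = -6 + 507/4 = 483/4)
W(d) = -1 - 2*d
-(W(r) + I(1)*(-140)) = -((-1 - 2*5) + (483/4)*(-140)) = -((-1 - 10) - 16905) = -(-11 - 16905) = -1*(-16916) = 16916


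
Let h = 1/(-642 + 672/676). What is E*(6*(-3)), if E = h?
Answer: 507/18055 ≈ 0.028081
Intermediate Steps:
h = -169/108330 (h = 1/(-642 + 672*(1/676)) = 1/(-642 + 168/169) = 1/(-108330/169) = -169/108330 ≈ -0.0015600)
E = -169/108330 ≈ -0.0015600
E*(6*(-3)) = -169*(-3)/18055 = -169/108330*(-18) = 507/18055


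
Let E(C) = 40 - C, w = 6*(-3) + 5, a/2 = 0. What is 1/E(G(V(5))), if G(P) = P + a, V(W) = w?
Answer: 1/53 ≈ 0.018868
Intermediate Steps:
a = 0 (a = 2*0 = 0)
w = -13 (w = -18 + 5 = -13)
V(W) = -13
G(P) = P (G(P) = P + 0 = P)
1/E(G(V(5))) = 1/(40 - 1*(-13)) = 1/(40 + 13) = 1/53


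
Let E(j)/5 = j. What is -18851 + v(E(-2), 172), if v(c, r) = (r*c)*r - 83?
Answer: -314774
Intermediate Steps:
E(j) = 5*j
v(c, r) = -83 + c*r² (v(c, r) = (c*r)*r - 83 = c*r² - 83 = -83 + c*r²)
-18851 + v(E(-2), 172) = -18851 + (-83 + (5*(-2))*172²) = -18851 + (-83 - 10*29584) = -18851 + (-83 - 295840) = -18851 - 295923 = -314774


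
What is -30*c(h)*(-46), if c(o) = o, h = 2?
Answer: 2760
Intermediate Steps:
-30*c(h)*(-46) = -30*2*(-46) = -60*(-46) = 2760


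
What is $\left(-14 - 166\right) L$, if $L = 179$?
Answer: $-32220$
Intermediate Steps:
$\left(-14 - 166\right) L = \left(-14 - 166\right) 179 = \left(-180\right) 179 = -32220$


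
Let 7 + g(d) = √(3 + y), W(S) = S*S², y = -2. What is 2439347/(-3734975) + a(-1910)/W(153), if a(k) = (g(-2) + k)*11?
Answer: -8815427443319/13377100555575 ≈ -0.65899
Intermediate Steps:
W(S) = S³
g(d) = -6 (g(d) = -7 + √(3 - 2) = -7 + √1 = -7 + 1 = -6)
a(k) = -66 + 11*k (a(k) = (-6 + k)*11 = -66 + 11*k)
2439347/(-3734975) + a(-1910)/W(153) = 2439347/(-3734975) + (-66 + 11*(-1910))/(153³) = 2439347*(-1/3734975) + (-66 - 21010)/3581577 = -2439347/3734975 - 21076*1/3581577 = -2439347/3734975 - 21076/3581577 = -8815427443319/13377100555575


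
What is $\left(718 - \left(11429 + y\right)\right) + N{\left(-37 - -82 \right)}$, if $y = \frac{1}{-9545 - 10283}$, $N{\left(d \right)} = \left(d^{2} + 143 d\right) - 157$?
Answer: $- \frac{47745823}{19828} \approx -2408.0$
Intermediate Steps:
$N{\left(d \right)} = -157 + d^{2} + 143 d$
$y = - \frac{1}{19828}$ ($y = \frac{1}{-19828} = - \frac{1}{19828} \approx -5.0434 \cdot 10^{-5}$)
$\left(718 - \left(11429 + y\right)\right) + N{\left(-37 - -82 \right)} = \left(718 - \frac{226614211}{19828}\right) + \left(-157 + \left(-37 - -82\right)^{2} + 143 \left(-37 - -82\right)\right) = \left(718 + \left(-11429 + \frac{1}{19828}\right)\right) + \left(-157 + \left(-37 + 82\right)^{2} + 143 \left(-37 + 82\right)\right) = \left(718 - \frac{226614211}{19828}\right) + \left(-157 + 45^{2} + 143 \cdot 45\right) = - \frac{212377707}{19828} + \left(-157 + 2025 + 6435\right) = - \frac{212377707}{19828} + 8303 = - \frac{47745823}{19828}$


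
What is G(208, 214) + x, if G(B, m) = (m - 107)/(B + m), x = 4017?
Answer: 1695281/422 ≈ 4017.3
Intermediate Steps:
G(B, m) = (-107 + m)/(B + m)
G(208, 214) + x = (-107 + 214)/(208 + 214) + 4017 = 107/422 + 4017 = 1695281/422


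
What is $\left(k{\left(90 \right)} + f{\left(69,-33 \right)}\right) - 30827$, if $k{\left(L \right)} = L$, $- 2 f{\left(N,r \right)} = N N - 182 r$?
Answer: $- \frac{72241}{2} \approx -36121.0$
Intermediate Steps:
$f{\left(N,r \right)} = 91 r - \frac{N^{2}}{2}$ ($f{\left(N,r \right)} = - \frac{N N - 182 r}{2} = - \frac{N^{2} - 182 r}{2} = 91 r - \frac{N^{2}}{2}$)
$\left(k{\left(90 \right)} + f{\left(69,-33 \right)}\right) - 30827 = \left(90 - \left(3003 + \frac{69^{2}}{2}\right)\right) - 30827 = \left(90 - \frac{10767}{2}\right) - 30827 = - \frac{10587}{2} - 30827 = - \frac{72241}{2}$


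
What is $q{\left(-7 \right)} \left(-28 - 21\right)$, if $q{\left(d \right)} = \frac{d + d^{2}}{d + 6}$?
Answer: $2058$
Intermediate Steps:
$q{\left(d \right)} = \frac{d + d^{2}}{6 + d}$
$q{\left(-7 \right)} \left(-28 - 21\right) = - \frac{7 \left(1 - 7\right)}{6 - 7} \left(-28 - 21\right) = \left(-7\right) \frac{1}{-1} \left(-6\right) \left(-49\right) = \left(-7\right) \left(-1\right) \left(-6\right) \left(-49\right) = \left(-42\right) \left(-49\right) = 2058$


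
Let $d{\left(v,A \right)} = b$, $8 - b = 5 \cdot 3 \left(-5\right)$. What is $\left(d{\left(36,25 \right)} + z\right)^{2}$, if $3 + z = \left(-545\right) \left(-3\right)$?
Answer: $2941225$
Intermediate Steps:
$b = 83$ ($b = 8 - 5 \cdot 3 \left(-5\right) = 8 - 15 \left(-5\right) = 8 - -75 = 8 + 75 = 83$)
$d{\left(v,A \right)} = 83$
$z = 1632$ ($z = -3 - -1635 = -3 + 1635 = 1632$)
$\left(d{\left(36,25 \right)} + z\right)^{2} = \left(83 + 1632\right)^{2} = 1715^{2} = 2941225$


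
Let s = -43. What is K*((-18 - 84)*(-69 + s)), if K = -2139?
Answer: -24435936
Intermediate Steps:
K*((-18 - 84)*(-69 + s)) = -2139*(-18 - 84)*(-69 - 43) = -(-218178)*(-112) = -2139*11424 = -24435936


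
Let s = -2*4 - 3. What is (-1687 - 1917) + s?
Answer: -3615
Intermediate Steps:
s = -11 (s = -8 - 3 = -11)
(-1687 - 1917) + s = (-1687 - 1917) - 11 = -3604 - 11 = -3615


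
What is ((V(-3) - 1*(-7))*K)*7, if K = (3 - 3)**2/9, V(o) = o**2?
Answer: 0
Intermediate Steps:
K = 0 (K = 0**2*(1/9) = 0*(1/9) = 0)
((V(-3) - 1*(-7))*K)*7 = (((-3)**2 - 1*(-7))*0)*7 = ((9 + 7)*0)*7 = (16*0)*7 = 0*7 = 0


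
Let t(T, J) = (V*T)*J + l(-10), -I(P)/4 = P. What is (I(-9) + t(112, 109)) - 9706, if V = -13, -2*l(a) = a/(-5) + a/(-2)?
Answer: -336755/2 ≈ -1.6838e+5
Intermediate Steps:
I(P) = -4*P
l(a) = 7*a/20 (l(a) = -(a/(-5) + a/(-2))/2 = -(a*(-1/5) + a*(-1/2))/2 = -(-a/5 - a/2)/2 = -(-7)*a/20 = 7*a/20)
t(T, J) = -7/2 - 13*J*T (t(T, J) = (-13*T)*J + (7/20)*(-10) = -13*J*T - 7/2 = -7/2 - 13*J*T)
(I(-9) + t(112, 109)) - 9706 = (-4*(-9) + (-7/2 - 13*109*112)) - 9706 = (36 + (-7/2 - 158704)) - 9706 = (36 - 317415/2) - 9706 = -317343/2 - 9706 = -336755/2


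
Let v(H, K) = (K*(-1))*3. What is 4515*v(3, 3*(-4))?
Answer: 162540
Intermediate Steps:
v(H, K) = -3*K (v(H, K) = -K*3 = -3*K)
4515*v(3, 3*(-4)) = 4515*(-9*(-4)) = 4515*(-3*(-12)) = 4515*36 = 162540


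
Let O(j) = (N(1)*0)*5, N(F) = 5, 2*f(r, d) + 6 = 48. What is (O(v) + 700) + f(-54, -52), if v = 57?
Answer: 721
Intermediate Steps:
f(r, d) = 21 (f(r, d) = -3 + (½)*48 = -3 + 24 = 21)
O(j) = 0 (O(j) = (5*0)*5 = 0*5 = 0)
(O(v) + 700) + f(-54, -52) = (0 + 700) + 21 = 700 + 21 = 721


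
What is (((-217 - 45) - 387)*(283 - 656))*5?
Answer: 1210385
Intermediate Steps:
(((-217 - 45) - 387)*(283 - 656))*5 = ((-262 - 387)*(-373))*5 = -649*(-373)*5 = 242077*5 = 1210385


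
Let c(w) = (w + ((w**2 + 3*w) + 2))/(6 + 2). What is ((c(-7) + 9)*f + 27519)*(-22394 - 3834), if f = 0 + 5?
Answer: -1446651239/2 ≈ -7.2333e+8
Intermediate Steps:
f = 5
c(w) = 1/4 + w/2 + w**2/8 (c(w) = (w + (2 + w**2 + 3*w))/8 = (2 + w**2 + 4*w)*(1/8) = 1/4 + w/2 + w**2/8)
((c(-7) + 9)*f + 27519)*(-22394 - 3834) = (((1/4 + (1/2)*(-7) + (1/8)*(-7)**2) + 9)*5 + 27519)*(-22394 - 3834) = (((1/4 - 7/2 + (1/8)*49) + 9)*5 + 27519)*(-26228) = (((1/4 - 7/2 + 49/8) + 9)*5 + 27519)*(-26228) = ((23/8 + 9)*5 + 27519)*(-26228) = ((95/8)*5 + 27519)*(-26228) = (475/8 + 27519)*(-26228) = (220627/8)*(-26228) = -1446651239/2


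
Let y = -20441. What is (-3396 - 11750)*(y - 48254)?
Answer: 1040454470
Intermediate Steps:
(-3396 - 11750)*(y - 48254) = (-3396 - 11750)*(-20441 - 48254) = -15146*(-68695) = 1040454470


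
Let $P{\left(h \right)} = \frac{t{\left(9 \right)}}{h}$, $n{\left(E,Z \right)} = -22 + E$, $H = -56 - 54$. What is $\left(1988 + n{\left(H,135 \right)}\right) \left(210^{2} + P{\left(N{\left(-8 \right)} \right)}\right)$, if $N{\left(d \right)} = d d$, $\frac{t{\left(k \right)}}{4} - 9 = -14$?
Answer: $81849020$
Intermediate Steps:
$t{\left(k \right)} = -20$ ($t{\left(k \right)} = 36 + 4 \left(-14\right) = 36 - 56 = -20$)
$N{\left(d \right)} = d^{2}$
$H = -110$ ($H = -56 - 54 = -110$)
$P{\left(h \right)} = - \frac{20}{h}$
$\left(1988 + n{\left(H,135 \right)}\right) \left(210^{2} + P{\left(N{\left(-8 \right)} \right)}\right) = \left(1988 - 132\right) \left(210^{2} - \frac{20}{\left(-8\right)^{2}}\right) = \left(1988 - 132\right) \left(44100 - \frac{20}{64}\right) = 1856 \left(44100 - \frac{5}{16}\right) = 1856 \cdot \frac{705595}{16} = 81849020$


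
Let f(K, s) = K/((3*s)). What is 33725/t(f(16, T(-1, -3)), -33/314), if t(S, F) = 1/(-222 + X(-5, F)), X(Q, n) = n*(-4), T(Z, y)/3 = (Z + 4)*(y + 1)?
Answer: -1173225300/157 ≈ -7.4728e+6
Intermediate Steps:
T(Z, y) = 3*(1 + y)*(4 + Z) (T(Z, y) = 3*((Z + 4)*(y + 1)) = 3*((4 + Z)*(1 + y)) = 3*((1 + y)*(4 + Z)) = 3*(1 + y)*(4 + Z))
X(Q, n) = -4*n
f(K, s) = K/(3*s) (f(K, s) = K*(1/(3*s)) = K/(3*s))
t(S, F) = 1/(-222 - 4*F)
33725/t(f(16, T(-1, -3)), -33/314) = 33725/((-1/(222 + 4*(-33/314)))) = 33725/((-1/(222 - 66/157))) = 33725/((-1/34788/157)) = 33725/((-1*157/34788)) = 33725/(-157/34788) = 33725*(-34788/157) = -1173225300/157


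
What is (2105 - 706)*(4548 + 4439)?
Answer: 12572813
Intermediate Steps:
(2105 - 706)*(4548 + 4439) = 1399*8987 = 12572813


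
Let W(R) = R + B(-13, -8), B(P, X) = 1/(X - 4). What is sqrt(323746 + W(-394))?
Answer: sqrt(11640669)/6 ≈ 568.64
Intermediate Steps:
B(P, X) = 1/(-4 + X)
W(R) = -1/12 + R (W(R) = R + 1/(-4 - 8) = R + 1/(-12) = R - 1/12 = -1/12 + R)
sqrt(323746 + W(-394)) = sqrt(323746 + (-1/12 - 394)) = sqrt(323746 - 4729/12) = sqrt(3880223/12) = sqrt(11640669)/6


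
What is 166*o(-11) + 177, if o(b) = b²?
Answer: 20263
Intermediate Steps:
166*o(-11) + 177 = 166*(-11)² + 177 = 166*121 + 177 = 20086 + 177 = 20263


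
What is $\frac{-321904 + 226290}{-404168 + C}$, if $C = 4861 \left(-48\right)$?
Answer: $\frac{47807}{318748} \approx 0.14998$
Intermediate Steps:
$C = -233328$
$\frac{-321904 + 226290}{-404168 + C} = \frac{-321904 + 226290}{-404168 - 233328} = - \frac{95614}{-637496} = \left(-95614\right) \left(- \frac{1}{637496}\right) = \frac{47807}{318748}$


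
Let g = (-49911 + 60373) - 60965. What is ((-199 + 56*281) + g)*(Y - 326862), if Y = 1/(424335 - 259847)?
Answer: 939971338559365/82244 ≈ 1.1429e+10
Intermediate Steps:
g = -50503 (g = 10462 - 60965 = -50503)
Y = 1/164488 ≈ 6.0795e-6
((-199 + 56*281) + g)*(Y - 326862) = ((-199 + 56*281) - 50503)*(1/164488 - 326862) = ((-199 + 15736) - 50503)*(-53764876655/164488) = (15537 - 50503)*(-53764876655/164488) = -34966*(-53764876655/164488) = 939971338559365/82244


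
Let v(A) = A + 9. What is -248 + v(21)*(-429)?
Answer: -13118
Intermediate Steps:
v(A) = 9 + A
-248 + v(21)*(-429) = -248 + (9 + 21)*(-429) = -248 + 30*(-429) = -248 - 12870 = -13118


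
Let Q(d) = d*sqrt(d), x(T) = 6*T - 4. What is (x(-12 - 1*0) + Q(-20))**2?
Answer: -2224 + 6080*I*sqrt(5) ≈ -2224.0 + 13595.0*I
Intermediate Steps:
x(T) = -4 + 6*T
Q(d) = d**(3/2)
(x(-12 - 1*0) + Q(-20))**2 = ((-4 + 6*(-12 - 1*0)) + (-20)**(3/2))**2 = ((-4 + 6*(-12 + 0)) - 40*I*sqrt(5))**2 = ((-4 + 6*(-12)) - 40*I*sqrt(5))**2 = ((-4 - 72) - 40*I*sqrt(5))**2 = (-76 - 40*I*sqrt(5))**2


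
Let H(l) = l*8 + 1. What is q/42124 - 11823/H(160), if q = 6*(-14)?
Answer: -5930234/642391 ≈ -9.2315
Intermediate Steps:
H(l) = 1 + 8*l (H(l) = 8*l + 1 = 1 + 8*l)
q = -84
q/42124 - 11823/H(160) = -84/42124 - 11823/(1 + 8*160) = -84*1/42124 - 11823/(1 + 1280) = -21/10531 - 11823/1281 = -21/10531 - 11823*1/1281 = -21/10531 - 563/61 = -5930234/642391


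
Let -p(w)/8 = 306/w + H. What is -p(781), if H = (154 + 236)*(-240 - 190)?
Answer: -1047787152/781 ≈ -1.3416e+6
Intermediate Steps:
H = -167700 (H = 390*(-430) = -167700)
p(w) = 1341600 - 2448/w (p(w) = -8*(306/w - 167700) = -8*(-167700 + 306/w) = 1341600 - 2448/w)
-p(781) = -(1341600 - 2448/781) = -1*1047787152/781 = -1047787152/781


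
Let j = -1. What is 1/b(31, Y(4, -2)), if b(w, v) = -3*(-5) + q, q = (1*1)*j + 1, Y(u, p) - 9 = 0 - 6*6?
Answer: 1/15 ≈ 0.066667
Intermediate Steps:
Y(u, p) = -27 (Y(u, p) = 9 + (0 - 6*6) = 9 + (0 - 1*36) = 9 + (0 - 36) = 9 - 36 = -27)
q = 0 (q = (1*1)*(-1) + 1 = 1*(-1) + 1 = -1 + 1 = 0)
b(w, v) = 15 (b(w, v) = -3*(-5) + 0 = 15 + 0 = 15)
1/b(31, Y(4, -2)) = 1/15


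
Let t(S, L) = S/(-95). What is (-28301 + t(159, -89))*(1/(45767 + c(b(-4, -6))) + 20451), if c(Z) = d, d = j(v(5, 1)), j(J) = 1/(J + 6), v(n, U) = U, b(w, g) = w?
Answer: -8808206024040629/15217575 ≈ -5.7882e+8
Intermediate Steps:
j(J) = 1/(6 + J)
d = ⅐ (d = 1/(6 + 1) = 1/7 = ⅐ ≈ 0.14286)
c(Z) = ⅐
t(S, L) = -S/95 (t(S, L) = S*(-1/95) = -S/95)
(-28301 + t(159, -89))*(1/(45767 + c(b(-4, -6))) + 20451) = (-28301 - 1/95*159)*(1/(45767 + ⅐) + 20451) = (-28301 - 159/95)*(1/(320370/7) + 20451) = -2688754*(7/320370 + 20451)/95 = -2688754/95*6551886877/320370 = -8808206024040629/15217575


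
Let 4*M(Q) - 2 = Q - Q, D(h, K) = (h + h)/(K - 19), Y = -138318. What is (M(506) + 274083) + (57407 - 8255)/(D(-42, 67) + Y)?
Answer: 303288896377/1106558 ≈ 2.7408e+5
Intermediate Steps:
D(h, K) = 2*h/(-19 + K) (D(h, K) = (2*h)/(-19 + K) = 2*h/(-19 + K))
M(Q) = 1/2 (M(Q) = 1/2 + (Q - Q)/4 = 1/2 + (1/4)*0 = 1/2 + 0 = 1/2)
(M(506) + 274083) + (57407 - 8255)/(D(-42, 67) + Y) = (1/2 + 274083) + (57407 - 8255)/(2*(-42)/(-19 + 67) - 138318) = 548167/2 + 49152/(2*(-42)/48 - 138318) = 548167/2 + 49152/(2*(-42)*(1/48) - 138318) = 548167/2 + 49152/(-7/4 - 138318) = 548167/2 + 49152/(-553279/4) = 548167/2 + 49152*(-4/553279) = 548167/2 - 196608/553279 = 303288896377/1106558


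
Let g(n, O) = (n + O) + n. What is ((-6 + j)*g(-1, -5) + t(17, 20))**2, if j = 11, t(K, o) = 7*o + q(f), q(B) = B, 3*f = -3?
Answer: 10816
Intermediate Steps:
f = -1 (f = (1/3)*(-3) = -1)
g(n, O) = O + 2*n (g(n, O) = (O + n) + n = O + 2*n)
t(K, o) = -1 + 7*o (t(K, o) = 7*o - 1 = -1 + 7*o)
((-6 + j)*g(-1, -5) + t(17, 20))**2 = ((-6 + 11)*(-5 + 2*(-1)) + (-1 + 7*20))**2 = (5*(-5 - 2) + (-1 + 140))**2 = (5*(-7) + 139)**2 = (-35 + 139)**2 = 104**2 = 10816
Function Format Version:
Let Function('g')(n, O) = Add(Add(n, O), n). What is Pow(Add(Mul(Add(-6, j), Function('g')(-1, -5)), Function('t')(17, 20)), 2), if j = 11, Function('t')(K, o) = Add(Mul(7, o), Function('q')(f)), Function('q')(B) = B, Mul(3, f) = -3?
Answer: 10816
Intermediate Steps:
f = -1 (f = Mul(Rational(1, 3), -3) = -1)
Function('g')(n, O) = Add(O, Mul(2, n)) (Function('g')(n, O) = Add(Add(O, n), n) = Add(O, Mul(2, n)))
Function('t')(K, o) = Add(-1, Mul(7, o)) (Function('t')(K, o) = Add(Mul(7, o), -1) = Add(-1, Mul(7, o)))
Pow(Add(Mul(Add(-6, j), Function('g')(-1, -5)), Function('t')(17, 20)), 2) = Pow(Add(Mul(Add(-6, 11), Add(-5, Mul(2, -1))), Add(-1, Mul(7, 20))), 2) = Pow(Add(Mul(5, Add(-5, -2)), Add(-1, 140)), 2) = Pow(Add(Mul(5, -7), 139), 2) = Pow(Add(-35, 139), 2) = Pow(104, 2) = 10816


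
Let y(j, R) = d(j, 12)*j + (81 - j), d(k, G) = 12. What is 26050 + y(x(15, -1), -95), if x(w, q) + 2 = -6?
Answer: 26043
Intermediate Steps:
x(w, q) = -8 (x(w, q) = -2 - 6 = -8)
y(j, R) = 81 + 11*j (y(j, R) = 12*j + (81 - j) = 81 + 11*j)
26050 + y(x(15, -1), -95) = 26050 + (81 + 11*(-8)) = 26050 + (81 - 88) = 26050 - 7 = 26043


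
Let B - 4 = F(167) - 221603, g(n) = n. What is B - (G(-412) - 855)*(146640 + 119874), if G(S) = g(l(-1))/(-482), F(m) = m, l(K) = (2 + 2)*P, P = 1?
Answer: 54863710186/241 ≈ 2.2765e+8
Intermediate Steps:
l(K) = 4 (l(K) = (2 + 2)*1 = 4*1 = 4)
B = -221432 (B = 4 + (167 - 221603) = 4 - 221436 = -221432)
G(S) = -2/241 (G(S) = 4/(-482) = 4*(-1/482) = -2/241)
B - (G(-412) - 855)*(146640 + 119874) = -221432 - (-2/241 - 855)*(146640 + 119874) = -221432 - (-206057)*266514/241 = -221432 - 1*(-54917075298/241) = -221432 + 54917075298/241 = 54863710186/241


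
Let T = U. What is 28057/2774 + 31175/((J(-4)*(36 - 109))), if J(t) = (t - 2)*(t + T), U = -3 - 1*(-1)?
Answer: -87299/49932 ≈ -1.7484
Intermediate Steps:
U = -2 (U = -3 + 1 = -2)
T = -2
J(t) = (-2 + t)² (J(t) = (t - 2)*(t - 2) = (-2 + t)*(-2 + t) = (-2 + t)²)
28057/2774 + 31175/((J(-4)*(36 - 109))) = 28057/2774 + 31175/(((4 + (-4)² - 4*(-4))*(36 - 109))) = 28057*(1/2774) + 31175/(((4 + 16 + 16)*(-73))) = 28057/2774 + 31175/((36*(-73))) = 28057/2774 + 31175/(-2628) = 28057/2774 + 31175*(-1/2628) = 28057/2774 - 31175/2628 = -87299/49932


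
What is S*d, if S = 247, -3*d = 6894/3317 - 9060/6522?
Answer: -613821676/10816737 ≈ -56.747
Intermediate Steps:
d = -2485108/10816737 (d = -(6894/3317 - 9060/6522)/3 = -(6894*(1/3317) - 9060*1/6522)/3 = -(6894/3317 - 1510/1087)/3 = -1/3*2485108/3605579 = -2485108/10816737 ≈ -0.22975)
S*d = 247*(-2485108/10816737) = -613821676/10816737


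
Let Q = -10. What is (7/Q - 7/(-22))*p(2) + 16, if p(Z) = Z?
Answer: 838/55 ≈ 15.236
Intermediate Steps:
(7/Q - 7/(-22))*p(2) + 16 = (7/(-10) - 7/(-22))*2 + 16 = (7*(-⅒) - 7*(-1/22))*2 + 16 = (-7/10 + 7/22)*2 + 16 = -21/55*2 + 16 = -42/55 + 16 = 838/55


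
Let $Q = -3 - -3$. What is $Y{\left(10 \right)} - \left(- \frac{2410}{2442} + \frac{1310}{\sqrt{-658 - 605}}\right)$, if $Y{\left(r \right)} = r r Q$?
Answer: $\frac{1205}{1221} + \frac{1310 i \sqrt{1263}}{1263} \approx 0.9869 + 36.861 i$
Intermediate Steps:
$Q = 0$ ($Q = -3 + 3 = 0$)
$Y{\left(r \right)} = 0$ ($Y{\left(r \right)} = r r 0 = r^{2} \cdot 0 = 0$)
$Y{\left(10 \right)} - \left(- \frac{2410}{2442} + \frac{1310}{\sqrt{-658 - 605}}\right) = 0 - \left(- \frac{2410}{2442} + \frac{1310}{\sqrt{-658 - 605}}\right) = 0 - \left(\left(-2410\right) \frac{1}{2442} + \frac{1310}{\sqrt{-1263}}\right) = 0 - \left(- \frac{1205}{1221} + \frac{1310}{i \sqrt{1263}}\right) = 0 - \left(- \frac{1205}{1221} + 1310 \left(- \frac{i \sqrt{1263}}{1263}\right)\right) = 0 - \left(- \frac{1205}{1221} - \frac{1310 i \sqrt{1263}}{1263}\right) = 0 + \left(\frac{1205}{1221} + \frac{1310 i \sqrt{1263}}{1263}\right) = \frac{1205}{1221} + \frac{1310 i \sqrt{1263}}{1263}$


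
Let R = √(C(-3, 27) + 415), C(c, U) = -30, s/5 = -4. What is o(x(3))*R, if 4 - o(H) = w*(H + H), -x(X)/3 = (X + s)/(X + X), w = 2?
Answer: -30*√385 ≈ -588.64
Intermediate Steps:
s = -20 (s = 5*(-4) = -20)
x(X) = -3*(-20 + X)/(2*X) (x(X) = -3*(X - 20)/(X + X) = -3*(-20 + X)/(2*X))
o(H) = 4 - 4*H (o(H) = 4 - 2*(H + H) = 4 - 2*2*H = 4 - 4*H)
R = √385 (R = √(-30 + 415) = √385 ≈ 19.621)
o(x(3))*R = (4 - 4*(-3/2 + 30/3))*√385 = (4 - 4*(-3/2 + 30*(⅓)))*√385 = (4 - 4*(-3/2 + 10))*√385 = (4 - 4*17/2)*√385 = (4 - 34)*√385 = -30*√385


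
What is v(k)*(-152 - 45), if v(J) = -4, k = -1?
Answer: 788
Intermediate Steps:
v(k)*(-152 - 45) = -4*(-152 - 45) = -4*(-197) = 788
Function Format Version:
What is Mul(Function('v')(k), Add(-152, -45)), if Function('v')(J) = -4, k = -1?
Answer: 788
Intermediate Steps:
Mul(Function('v')(k), Add(-152, -45)) = Mul(-4, Add(-152, -45)) = Mul(-4, -197) = 788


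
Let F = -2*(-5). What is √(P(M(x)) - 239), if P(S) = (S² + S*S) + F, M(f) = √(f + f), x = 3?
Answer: I*√217 ≈ 14.731*I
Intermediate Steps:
F = 10
M(f) = √2*√f (M(f) = √(2*f) = √2*√f)
P(S) = 10 + 2*S² (P(S) = (S² + S*S) + 10 = (S² + S²) + 10 = 2*S² + 10 = 10 + 2*S²)
√(P(M(x)) - 239) = √((10 + 2*(√2*√3)²) - 239) = √((10 + 2*(√6)²) - 239) = √((10 + 2*6) - 239) = √((10 + 12) - 239) = √(22 - 239) = √(-217) = I*√217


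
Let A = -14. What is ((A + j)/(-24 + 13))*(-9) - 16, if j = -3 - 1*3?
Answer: -356/11 ≈ -32.364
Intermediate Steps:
j = -6 (j = -3 - 3 = -6)
((A + j)/(-24 + 13))*(-9) - 16 = ((-14 - 6)/(-24 + 13))*(-9) - 16 = -20/(-11)*(-9) - 16 = -20*(-1/11)*(-9) - 16 = (20/11)*(-9) - 16 = -180/11 - 16 = -356/11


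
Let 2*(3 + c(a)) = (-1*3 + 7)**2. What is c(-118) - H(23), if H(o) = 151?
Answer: -146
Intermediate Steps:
c(a) = 5 (c(a) = -3 + (-1*3 + 7)**2/2 = -3 + (-3 + 7)**2/2 = -3 + (1/2)*4**2 = -3 + (1/2)*16 = -3 + 8 = 5)
c(-118) - H(23) = 5 - 1*151 = 5 - 151 = -146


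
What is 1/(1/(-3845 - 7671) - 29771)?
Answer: -11516/342842837 ≈ -3.3590e-5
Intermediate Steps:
1/(1/(-3845 - 7671) - 29771) = 1/(1/(-11516) - 29771) = 1/(-1/11516 - 29771) = 1/(-342842837/11516) = -11516/342842837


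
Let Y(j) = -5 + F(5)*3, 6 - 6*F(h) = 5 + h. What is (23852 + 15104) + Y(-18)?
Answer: 38949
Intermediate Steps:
F(h) = ⅙ - h/6 (F(h) = 1 - (5 + h)/6 = 1 + (-⅚ - h/6) = ⅙ - h/6)
Y(j) = -7 (Y(j) = -5 + (⅙ - ⅙*5)*3 = -5 + (⅙ - ⅚)*3 = -5 - ⅔*3 = -5 - 2 = -7)
(23852 + 15104) + Y(-18) = (23852 + 15104) - 7 = 38956 - 7 = 38949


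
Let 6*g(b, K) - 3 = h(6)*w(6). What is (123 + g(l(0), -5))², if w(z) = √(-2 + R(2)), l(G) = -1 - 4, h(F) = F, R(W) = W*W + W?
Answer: 63001/4 ≈ 15750.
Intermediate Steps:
R(W) = W + W² (R(W) = W² + W = W + W²)
l(G) = -5
w(z) = 2 (w(z) = √(-2 + 2*(1 + 2)) = √(-2 + 2*3) = √(-2 + 6) = √4 = 2)
g(b, K) = 5/2 (g(b, K) = ½ + (6*2)/6 = ½ + (⅙)*12 = ½ + 2 = 5/2)
(123 + g(l(0), -5))² = (123 + 5/2)² = (251/2)² = 63001/4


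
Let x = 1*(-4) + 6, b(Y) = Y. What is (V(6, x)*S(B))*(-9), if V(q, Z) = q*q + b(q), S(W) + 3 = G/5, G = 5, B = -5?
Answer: 756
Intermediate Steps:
x = 2 (x = -4 + 6 = 2)
S(W) = -2 (S(W) = -3 + 5/5 = -3 + 5*(⅕) = -3 + 1 = -2)
V(q, Z) = q + q² (V(q, Z) = q*q + q = q² + q = q + q²)
(V(6, x)*S(B))*(-9) = ((6*(1 + 6))*(-2))*(-9) = ((6*7)*(-2))*(-9) = (42*(-2))*(-9) = -84*(-9) = 756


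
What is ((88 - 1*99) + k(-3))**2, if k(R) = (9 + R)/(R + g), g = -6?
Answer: 1225/9 ≈ 136.11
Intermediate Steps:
k(R) = (9 + R)/(-6 + R) (k(R) = (9 + R)/(R - 6) = (9 + R)/(-6 + R))
((88 - 1*99) + k(-3))**2 = ((88 - 1*99) + (9 - 3)/(-6 - 3))**2 = ((88 - 99) + 6/(-9))**2 = (-11 - 1/9*6)**2 = (-11 - 2/3)**2 = (-35/3)**2 = 1225/9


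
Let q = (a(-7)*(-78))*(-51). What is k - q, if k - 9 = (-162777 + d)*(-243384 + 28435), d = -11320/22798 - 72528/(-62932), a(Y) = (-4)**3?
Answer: 6274919743777496146/179340467 ≈ 3.4989e+10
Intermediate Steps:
a(Y) = -64
d = 117637888/179340467 (d = -11320*1/22798 - 72528*(-1/62932) = -5660/11399 + 18132/15733 = 117637888/179340467 ≈ 0.65595)
q = -254592 (q = -64*(-78)*(-51) = 4992*(-51) = -254592)
k = 6274874085129321682/179340467 (k = 9 + (-162777 + 117637888/179340467)*(-243384 + 28435) = 9 - 29192385558971/179340467*(-214949) = 9 + 6274874083515257479/179340467 = 6274874085129321682/179340467 ≈ 3.4989e+10)
k - q = 6274874085129321682/179340467 - 1*(-254592) = 6274874085129321682/179340467 + 254592 = 6274919743777496146/179340467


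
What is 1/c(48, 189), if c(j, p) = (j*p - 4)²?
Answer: 1/82228624 ≈ 1.2161e-8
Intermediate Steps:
c(j, p) = (-4 + j*p)²
1/c(48, 189) = 1/((-4 + 48*189)²) = 1/((-4 + 9072)²) = 1/(9068²) = 1/82228624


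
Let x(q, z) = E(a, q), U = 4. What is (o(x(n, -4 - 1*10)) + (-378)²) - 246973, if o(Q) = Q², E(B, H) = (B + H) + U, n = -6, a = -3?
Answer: -104064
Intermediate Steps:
E(B, H) = 4 + B + H (E(B, H) = (B + H) + 4 = 4 + B + H)
x(q, z) = 1 + q (x(q, z) = 4 - 3 + q = 1 + q)
(o(x(n, -4 - 1*10)) + (-378)²) - 246973 = ((1 - 6)² + (-378)²) - 246973 = ((-5)² + 142884) - 246973 = (25 + 142884) - 246973 = 142909 - 246973 = -104064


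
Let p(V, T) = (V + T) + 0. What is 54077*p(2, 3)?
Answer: 270385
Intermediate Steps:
p(V, T) = T + V (p(V, T) = (T + V) + 0 = T + V)
54077*p(2, 3) = 54077*(3 + 2) = 54077*5 = 270385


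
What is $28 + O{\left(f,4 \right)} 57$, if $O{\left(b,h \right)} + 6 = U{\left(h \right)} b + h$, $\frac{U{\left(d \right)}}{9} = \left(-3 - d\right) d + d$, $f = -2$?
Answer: $24538$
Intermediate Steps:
$U{\left(d \right)} = 9 d + 9 d \left(-3 - d\right)$ ($U{\left(d \right)} = 9 \left(\left(-3 - d\right) d + d\right) = 9 \left(d \left(-3 - d\right) + d\right) = 9 \left(d + d \left(-3 - d\right)\right) = 9 d + 9 d \left(-3 - d\right)$)
$O{\left(b,h \right)} = -6 + h - 9 b h \left(2 + h\right)$ ($O{\left(b,h \right)} = -6 + \left(- 9 h \left(2 + h\right) b + h\right) = -6 - \left(- h + 9 b h \left(2 + h\right)\right) = -6 + h - 9 b h \left(2 + h\right)$)
$28 + O{\left(f,4 \right)} 57 = 28 + \left(-6 + 4 - \left(-18\right) 4 \left(2 + 4\right)\right) 57 = 28 + \left(-6 + 4 - \left(-18\right) 4 \cdot 6\right) 57 = 28 + \left(-6 + 4 + 432\right) 57 = 28 + 430 \cdot 57 = 28 + 24510 = 24538$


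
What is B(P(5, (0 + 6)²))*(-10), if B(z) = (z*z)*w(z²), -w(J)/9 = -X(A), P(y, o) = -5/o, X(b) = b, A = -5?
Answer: 625/72 ≈ 8.6806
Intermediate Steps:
w(J) = -45 (w(J) = -(-9)*(-5) = -9*5 = -45)
B(z) = -45*z² (B(z) = (z*z)*(-45) = z²*(-45) = -45*z²)
B(P(5, (0 + 6)²))*(-10) = -45*25/(0 + 6)⁴*(-10) = -45*(-5/(6²))²*(-10) = -45*(-5/36)²*(-10) = -45*25/1296*(-10) = -125/144*(-10) = 625/72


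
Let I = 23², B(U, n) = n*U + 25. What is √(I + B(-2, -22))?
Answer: √598 ≈ 24.454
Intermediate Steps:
B(U, n) = 25 + U*n (B(U, n) = U*n + 25 = 25 + U*n)
I = 529
√(I + B(-2, -22)) = √(529 + (25 - 2*(-22))) = √(529 + (25 + 44)) = √(529 + 69) = √598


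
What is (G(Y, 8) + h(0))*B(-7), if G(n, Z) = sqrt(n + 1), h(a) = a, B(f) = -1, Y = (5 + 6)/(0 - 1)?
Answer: -I*sqrt(10) ≈ -3.1623*I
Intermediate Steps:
Y = -11 (Y = 11/(-1) = 11*(-1) = -11)
G(n, Z) = sqrt(1 + n)
(G(Y, 8) + h(0))*B(-7) = (sqrt(1 - 11) + 0)*(-1) = (sqrt(-10) + 0)*(-1) = (I*sqrt(10) + 0)*(-1) = (I*sqrt(10))*(-1) = -I*sqrt(10)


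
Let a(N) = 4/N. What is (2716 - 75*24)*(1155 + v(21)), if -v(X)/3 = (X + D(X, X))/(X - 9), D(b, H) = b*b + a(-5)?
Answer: 4761826/5 ≈ 9.5237e+5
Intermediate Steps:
D(b, H) = -⅘ + b² (D(b, H) = b*b + 4/(-5) = b² + 4*(-⅕) = b² - ⅘ = -⅘ + b²)
v(X) = -3*(-⅘ + X + X²)/(-9 + X) (v(X) = -3*(X + (-⅘ + X²))/(X - 9) = -3*(-⅘ + X + X²)/(-9 + X))
(2716 - 75*24)*(1155 + v(21)) = (2716 - 75*24)*(1155 + 3*(4 - 5*21 - 5*21²)/(5*(-9 + 21))) = (2716 - 1800)*(1155 + (⅗)*(4 - 105 - 5*441)/12) = 916*(1155 + (⅗)*(1/12)*(4 - 105 - 2205)) = 916*(1155 + (⅗)*(1/12)*(-2306)) = 916*(1155 - 1153/10) = 916*(10397/10) = 4761826/5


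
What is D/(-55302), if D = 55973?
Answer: -55973/55302 ≈ -1.0121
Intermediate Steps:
D/(-55302) = 55973/(-55302) = 55973*(-1/55302) = -55973/55302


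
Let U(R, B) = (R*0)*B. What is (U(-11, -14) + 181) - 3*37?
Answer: 70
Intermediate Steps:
U(R, B) = 0 (U(R, B) = 0*B = 0)
(U(-11, -14) + 181) - 3*37 = (0 + 181) - 3*37 = 181 - 111 = 70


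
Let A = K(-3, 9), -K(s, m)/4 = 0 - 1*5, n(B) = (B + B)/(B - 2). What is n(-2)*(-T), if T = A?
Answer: -20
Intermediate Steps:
n(B) = 2*B/(-2 + B) (n(B) = (2*B)/(-2 + B) = 2*B/(-2 + B))
K(s, m) = 20 (K(s, m) = -4*(0 - 1*5) = -4*(0 - 5) = -4*(-5) = 20)
A = 20
T = 20
n(-2)*(-T) = (2*(-2)/(-2 - 2))*(-1*20) = (2*(-2)/(-4))*(-20) = (2*(-2)*(-¼))*(-20) = 1*(-20) = -20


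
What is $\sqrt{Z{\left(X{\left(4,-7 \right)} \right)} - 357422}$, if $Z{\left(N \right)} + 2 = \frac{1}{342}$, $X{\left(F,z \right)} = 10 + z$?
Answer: $\frac{i \sqrt{4645082266}}{114} \approx 597.85 i$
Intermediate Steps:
$Z{\left(N \right)} = - \frac{683}{342}$ ($Z{\left(N \right)} = -2 + \frac{1}{342} = - \frac{683}{342}$)
$\sqrt{Z{\left(X{\left(4,-7 \right)} \right)} - 357422} = \sqrt{- \frac{683}{342} - 357422} = \sqrt{- \frac{122239007}{342}} = \frac{i \sqrt{4645082266}}{114}$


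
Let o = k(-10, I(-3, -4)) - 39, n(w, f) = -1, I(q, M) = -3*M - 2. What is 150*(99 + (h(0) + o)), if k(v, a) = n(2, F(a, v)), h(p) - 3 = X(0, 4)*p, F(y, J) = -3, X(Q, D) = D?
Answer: 9300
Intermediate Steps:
I(q, M) = -2 - 3*M
h(p) = 3 + 4*p
k(v, a) = -1
o = -40 (o = -1 - 39 = -40)
150*(99 + (h(0) + o)) = 150*(99 + ((3 + 4*0) - 40)) = 150*(99 + ((3 + 0) - 40)) = 150*(99 + (3 - 40)) = 150*(99 - 37) = 150*62 = 9300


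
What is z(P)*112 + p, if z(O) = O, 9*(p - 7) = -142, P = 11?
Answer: 11009/9 ≈ 1223.2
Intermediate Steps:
p = -79/9 (p = 7 + (⅑)*(-142) = 7 - 142/9 = -79/9 ≈ -8.7778)
z(P)*112 + p = 11*112 - 79/9 = 1232 - 79/9 = 11009/9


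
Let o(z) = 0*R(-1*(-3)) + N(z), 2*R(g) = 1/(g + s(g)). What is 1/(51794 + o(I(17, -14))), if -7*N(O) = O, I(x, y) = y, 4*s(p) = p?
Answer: 1/51796 ≈ 1.9307e-5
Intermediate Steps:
s(p) = p/4
R(g) = 2/(5*g) (R(g) = 1/(2*(g + g/4)) = 1/(2*((5*g/4))) = (4/(5*g))/2 = 2/(5*g))
N(O) = -O/7
o(z) = -z/7 (o(z) = 0*(2/(5*((-1*(-3))))) - z/7 = 0*((2/5)/3) - z/7 = 0*((2/5)*(1/3)) - z/7 = 0*(2/15) - z/7 = 0 - z/7 = -z/7)
1/(51794 + o(I(17, -14))) = 1/(51794 - 1/7*(-14)) = 1/(51794 + 2) = 1/51796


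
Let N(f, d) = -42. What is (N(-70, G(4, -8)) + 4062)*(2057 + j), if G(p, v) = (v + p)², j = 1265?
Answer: 13354440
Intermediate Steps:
G(p, v) = (p + v)²
(N(-70, G(4, -8)) + 4062)*(2057 + j) = (-42 + 4062)*(2057 + 1265) = 4020*3322 = 13354440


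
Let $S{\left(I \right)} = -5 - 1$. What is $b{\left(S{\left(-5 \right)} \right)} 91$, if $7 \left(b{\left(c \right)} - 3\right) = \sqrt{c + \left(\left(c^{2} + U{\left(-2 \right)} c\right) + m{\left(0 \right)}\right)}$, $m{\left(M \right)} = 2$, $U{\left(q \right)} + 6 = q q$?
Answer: $273 + 26 \sqrt{11} \approx 359.23$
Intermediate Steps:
$U{\left(q \right)} = -6 + q^{2}$ ($U{\left(q \right)} = -6 + q q = -6 + q^{2}$)
$S{\left(I \right)} = -6$
$b{\left(c \right)} = 3 + \frac{\sqrt{2 + c^{2} - c}}{7}$ ($b{\left(c \right)} = 3 + \frac{\sqrt{c + \left(\left(c^{2} + \left(-6 + \left(-2\right)^{2}\right) c\right) + 2\right)}}{7} = 3 + \frac{\sqrt{c + \left(\left(c^{2} + \left(-6 + 4\right) c\right) + 2\right)}}{7} = 3 + \frac{\sqrt{c + \left(\left(c^{2} - 2 c\right) + 2\right)}}{7} = 3 + \frac{\sqrt{c + \left(2 + c^{2} - 2 c\right)}}{7} = 3 + \frac{\sqrt{2 + c^{2} - c}}{7}$)
$b{\left(S{\left(-5 \right)} \right)} 91 = \left(3 + \frac{\sqrt{2 + \left(-6\right)^{2} - -6}}{7}\right) 91 = \left(3 + \frac{\sqrt{2 + 36 + 6}}{7}\right) 91 = \left(3 + \frac{\sqrt{44}}{7}\right) 91 = \left(3 + \frac{2 \sqrt{11}}{7}\right) 91 = 273 + 26 \sqrt{11}$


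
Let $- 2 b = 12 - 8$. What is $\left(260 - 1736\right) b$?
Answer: $2952$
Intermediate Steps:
$b = -2$ ($b = - \frac{12 - 8}{2} = \left(- \frac{1}{2}\right) 4 = -2$)
$\left(260 - 1736\right) b = \left(260 - 1736\right) \left(-2\right) = \left(-1476\right) \left(-2\right) = 2952$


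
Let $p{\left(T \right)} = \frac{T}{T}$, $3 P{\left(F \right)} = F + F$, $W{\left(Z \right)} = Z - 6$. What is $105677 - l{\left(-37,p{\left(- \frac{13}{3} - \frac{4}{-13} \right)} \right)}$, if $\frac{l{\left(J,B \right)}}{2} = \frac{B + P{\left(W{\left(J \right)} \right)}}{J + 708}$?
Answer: $\frac{212727967}{2013} \approx 1.0568 \cdot 10^{5}$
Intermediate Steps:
$W{\left(Z \right)} = -6 + Z$ ($W{\left(Z \right)} = Z - 6 = -6 + Z$)
$P{\left(F \right)} = \frac{2 F}{3}$ ($P{\left(F \right)} = \frac{F + F}{3} = \frac{2 F}{3}$)
$p{\left(T \right)} = 1$
$l{\left(J,B \right)} = \frac{2 \left(-4 + B + \frac{2 J}{3}\right)}{708 + J}$ ($l{\left(J,B \right)} = 2 \frac{B + \frac{2 \left(-6 + J\right)}{3}}{J + 708} = 2 \frac{B + \left(-4 + \frac{2 J}{3}\right)}{708 + J} = 2 \frac{-4 + B + \frac{2 J}{3}}{708 + J} = \frac{2 \left(-4 + B + \frac{2 J}{3}\right)}{708 + J}$)
$105677 - l{\left(-37,p{\left(- \frac{13}{3} - \frac{4}{-13} \right)} \right)} = 105677 - \frac{2 \left(-12 + 2 \left(-37\right) + 3 \cdot 1\right)}{3 \left(708 - 37\right)} = 105677 - \frac{2 \left(-12 - 74 + 3\right)}{3 \cdot 671} = 105677 - \frac{2}{3} \cdot \frac{1}{671} \left(-83\right) = 105677 - - \frac{166}{2013} = 105677 + \frac{166}{2013} = \frac{212727967}{2013}$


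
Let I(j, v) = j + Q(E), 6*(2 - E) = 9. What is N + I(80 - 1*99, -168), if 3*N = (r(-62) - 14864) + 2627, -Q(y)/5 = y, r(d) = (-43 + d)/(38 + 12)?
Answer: -20506/5 ≈ -4101.2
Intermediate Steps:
E = ½ (E = 2 - ⅙*9 = 2 - 3/2 = ½ ≈ 0.50000)
r(d) = -43/50 + d/50 (r(d) = (-43 + d)/50 = (-43 + d)*(1/50) = -43/50 + d/50)
Q(y) = -5*y
N = -40797/10 (N = (((-43/50 + (1/50)*(-62)) - 14864) + 2627)/3 = (((-43/50 - 31/25) - 14864) + 2627)/3 = ((-21/10 - 14864) + 2627)/3 = (-148661/10 + 2627)/3 = (⅓)*(-122391/10) = -40797/10 ≈ -4079.7)
I(j, v) = -5/2 + j (I(j, v) = j - 5*½ = j - 5/2 = -5/2 + j)
N + I(80 - 1*99, -168) = -40797/10 + (-5/2 + (80 - 1*99)) = -40797/10 + (-5/2 + (80 - 99)) = -40797/10 + (-5/2 - 19) = -40797/10 - 43/2 = -20506/5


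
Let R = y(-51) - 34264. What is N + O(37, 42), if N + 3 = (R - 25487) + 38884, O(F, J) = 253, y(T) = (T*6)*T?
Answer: -5011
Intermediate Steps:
y(T) = 6*T² (y(T) = (6*T)*T = 6*T²)
R = -18658 (R = 6*(-51)² - 34264 = 6*2601 - 34264 = 15606 - 34264 = -18658)
N = -5264 (N = -3 + ((-18658 - 25487) + 38884) = -3 + (-44145 + 38884) = -3 - 5261 = -5264)
N + O(37, 42) = -5264 + 253 = -5011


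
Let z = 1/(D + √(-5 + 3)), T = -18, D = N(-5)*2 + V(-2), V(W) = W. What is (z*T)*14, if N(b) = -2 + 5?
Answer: -56 + 14*I*√2 ≈ -56.0 + 19.799*I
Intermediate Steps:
N(b) = 3
D = 4 (D = 3*2 - 2 = 6 - 2 = 4)
z = 1/(4 + I*√2) (z = 1/(4 + √(-5 + 3)) = 1/(4 + √(-2)) = 1/(4 + I*√2) ≈ 0.22222 - 0.078567*I)
(z*T)*14 = ((2/9 - I*√2/18)*(-18))*14 = (-4 + I*√2)*14 = -56 + 14*I*√2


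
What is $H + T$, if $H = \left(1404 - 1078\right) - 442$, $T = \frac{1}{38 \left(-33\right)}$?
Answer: $- \frac{145465}{1254} \approx -116.0$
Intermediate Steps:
$T = - \frac{1}{1254}$ ($T = \frac{1}{-1254} = - \frac{1}{1254} \approx -0.00079745$)
$H = -116$ ($H = 326 - 442 = -116$)
$H + T = -116 - \frac{1}{1254} = - \frac{145465}{1254}$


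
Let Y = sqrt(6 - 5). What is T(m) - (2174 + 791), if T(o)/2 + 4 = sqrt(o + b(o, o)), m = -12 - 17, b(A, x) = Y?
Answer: -2973 + 4*I*sqrt(7) ≈ -2973.0 + 10.583*I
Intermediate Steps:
Y = 1 (Y = sqrt(1) = 1)
b(A, x) = 1
m = -29
T(o) = -8 + 2*sqrt(1 + o) (T(o) = -8 + 2*sqrt(o + 1) = -8 + 2*sqrt(1 + o))
T(m) - (2174 + 791) = (-8 + 2*sqrt(1 - 29)) - (2174 + 791) = (-8 + 2*sqrt(-28)) - 1*2965 = (-8 + 2*(2*I*sqrt(7))) - 2965 = (-8 + 4*I*sqrt(7)) - 2965 = -2973 + 4*I*sqrt(7)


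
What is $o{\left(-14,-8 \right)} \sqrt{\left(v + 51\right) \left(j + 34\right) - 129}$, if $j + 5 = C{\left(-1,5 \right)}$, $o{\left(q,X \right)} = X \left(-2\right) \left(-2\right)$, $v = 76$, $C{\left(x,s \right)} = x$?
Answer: $- 32 \sqrt{3427} \approx -1873.3$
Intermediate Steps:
$o{\left(q,X \right)} = 4 X$ ($o{\left(q,X \right)} = - 2 X \left(-2\right) = 4 X$)
$j = -6$ ($j = -5 - 1 = -6$)
$o{\left(-14,-8 \right)} \sqrt{\left(v + 51\right) \left(j + 34\right) - 129} = 4 \left(-8\right) \sqrt{\left(76 + 51\right) \left(-6 + 34\right) - 129} = - 32 \sqrt{127 \cdot 28 - 129} = - 32 \sqrt{3556 - 129} = - 32 \sqrt{3427}$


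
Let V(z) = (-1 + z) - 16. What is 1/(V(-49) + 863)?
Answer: 1/797 ≈ 0.0012547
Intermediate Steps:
V(z) = -17 + z
1/(V(-49) + 863) = 1/((-17 - 49) + 863) = 1/(-66 + 863) = 1/797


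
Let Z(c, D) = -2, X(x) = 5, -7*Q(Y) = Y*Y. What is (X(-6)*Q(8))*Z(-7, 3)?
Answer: 640/7 ≈ 91.429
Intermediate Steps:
Q(Y) = -Y²/7 (Q(Y) = -Y*Y/7 = -Y²/7)
(X(-6)*Q(8))*Z(-7, 3) = (5*(-⅐*8²))*(-2) = (5*(-⅐*64))*(-2) = (5*(-64/7))*(-2) = -320/7*(-2) = 640/7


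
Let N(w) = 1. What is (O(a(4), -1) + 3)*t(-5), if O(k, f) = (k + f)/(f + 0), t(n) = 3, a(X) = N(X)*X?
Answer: 0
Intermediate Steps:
a(X) = X (a(X) = 1*X = X)
O(k, f) = (f + k)/f
(O(a(4), -1) + 3)*t(-5) = ((-1 + 4)/(-1) + 3)*3 = (-1*3 + 3)*3 = (-3 + 3)*3 = 0*3 = 0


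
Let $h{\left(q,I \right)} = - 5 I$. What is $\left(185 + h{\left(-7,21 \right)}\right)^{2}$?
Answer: $6400$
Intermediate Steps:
$\left(185 + h{\left(-7,21 \right)}\right)^{2} = \left(185 - 105\right)^{2} = 80^{2} = 6400$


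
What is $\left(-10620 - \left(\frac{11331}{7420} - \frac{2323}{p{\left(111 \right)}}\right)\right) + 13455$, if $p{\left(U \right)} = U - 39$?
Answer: $\frac{382747807}{133560} \approx 2865.7$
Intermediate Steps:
$p{\left(U \right)} = -39 + U$
$\left(-10620 - \left(\frac{11331}{7420} - \frac{2323}{p{\left(111 \right)}}\right)\right) + 13455 = \left(-10620 - \left(\frac{11331}{7420} - \frac{2323}{-39 + 111}\right)\right) + 13455 = \left(-10620 - \left(11331 \cdot \frac{1}{7420} - \frac{2323}{72}\right)\right) + 13455 = \left(-10620 - \left(\frac{11331}{7420} - \frac{2323}{72}\right)\right) + 13455 = \left(-10620 - - \frac{4105207}{133560}\right) + 13455 = \left(-10620 + \frac{4105207}{133560}\right) + 13455 = - \frac{1414301993}{133560} + 13455 = \frac{382747807}{133560}$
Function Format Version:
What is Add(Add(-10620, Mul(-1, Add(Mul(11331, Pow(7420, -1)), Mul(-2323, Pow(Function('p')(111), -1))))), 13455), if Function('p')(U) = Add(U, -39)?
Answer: Rational(382747807, 133560) ≈ 2865.7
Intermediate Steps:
Function('p')(U) = Add(-39, U)
Add(Add(-10620, Mul(-1, Add(Mul(11331, Pow(7420, -1)), Mul(-2323, Pow(Function('p')(111), -1))))), 13455) = Add(Add(-10620, Mul(-1, Add(Mul(11331, Pow(7420, -1)), Mul(-2323, Pow(Add(-39, 111), -1))))), 13455) = Add(Add(-10620, Mul(-1, Add(Mul(11331, Rational(1, 7420)), Mul(-2323, Pow(72, -1))))), 13455) = Add(Add(-10620, Mul(-1, Add(Rational(11331, 7420), Mul(-2323, Rational(1, 72))))), 13455) = Add(Add(-10620, Mul(-1, Add(Rational(11331, 7420), Rational(-2323, 72)))), 13455) = Add(Add(-10620, Mul(-1, Rational(-4105207, 133560))), 13455) = Add(Add(-10620, Rational(4105207, 133560)), 13455) = Add(Rational(-1414301993, 133560), 13455) = Rational(382747807, 133560)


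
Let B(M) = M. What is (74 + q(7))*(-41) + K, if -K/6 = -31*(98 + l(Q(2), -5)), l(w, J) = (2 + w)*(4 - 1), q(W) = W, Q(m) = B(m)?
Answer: 17139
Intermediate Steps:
Q(m) = m
l(w, J) = 6 + 3*w (l(w, J) = (2 + w)*3 = 6 + 3*w)
K = 20460 (K = -(-186)*(98 + (6 + 3*2)) = -(-186)*(98 + (6 + 6)) = -(-186)*(98 + 12) = -(-186)*110 = -6*(-3410) = 20460)
(74 + q(7))*(-41) + K = (74 + 7)*(-41) + 20460 = 81*(-41) + 20460 = -3321 + 20460 = 17139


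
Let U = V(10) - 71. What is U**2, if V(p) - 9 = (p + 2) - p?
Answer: 3600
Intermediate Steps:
V(p) = 11 (V(p) = 9 + ((p + 2) - p) = 9 + ((2 + p) - p) = 9 + 2 = 11)
U = -60 (U = 11 - 71 = -60)
U**2 = (-60)**2 = 3600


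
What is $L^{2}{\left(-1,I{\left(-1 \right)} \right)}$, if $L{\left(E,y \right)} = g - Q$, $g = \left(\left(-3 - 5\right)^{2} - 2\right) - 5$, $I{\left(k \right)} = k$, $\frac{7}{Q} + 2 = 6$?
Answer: $\frac{48841}{16} \approx 3052.6$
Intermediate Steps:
$Q = \frac{7}{4}$ ($Q = \frac{7}{-2 + 6} = \frac{7}{4} \approx 1.75$)
$g = 57$ ($g = \left(\left(-8\right)^{2} - 2\right) - 5 = \left(64 - 2\right) - 5 = 62 - 5 = 57$)
$L{\left(E,y \right)} = \frac{221}{4}$ ($L{\left(E,y \right)} = 57 - \frac{7}{4} = \frac{221}{4}$)
$L^{2}{\left(-1,I{\left(-1 \right)} \right)} = \left(\frac{221}{4}\right)^{2} = \frac{48841}{16}$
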